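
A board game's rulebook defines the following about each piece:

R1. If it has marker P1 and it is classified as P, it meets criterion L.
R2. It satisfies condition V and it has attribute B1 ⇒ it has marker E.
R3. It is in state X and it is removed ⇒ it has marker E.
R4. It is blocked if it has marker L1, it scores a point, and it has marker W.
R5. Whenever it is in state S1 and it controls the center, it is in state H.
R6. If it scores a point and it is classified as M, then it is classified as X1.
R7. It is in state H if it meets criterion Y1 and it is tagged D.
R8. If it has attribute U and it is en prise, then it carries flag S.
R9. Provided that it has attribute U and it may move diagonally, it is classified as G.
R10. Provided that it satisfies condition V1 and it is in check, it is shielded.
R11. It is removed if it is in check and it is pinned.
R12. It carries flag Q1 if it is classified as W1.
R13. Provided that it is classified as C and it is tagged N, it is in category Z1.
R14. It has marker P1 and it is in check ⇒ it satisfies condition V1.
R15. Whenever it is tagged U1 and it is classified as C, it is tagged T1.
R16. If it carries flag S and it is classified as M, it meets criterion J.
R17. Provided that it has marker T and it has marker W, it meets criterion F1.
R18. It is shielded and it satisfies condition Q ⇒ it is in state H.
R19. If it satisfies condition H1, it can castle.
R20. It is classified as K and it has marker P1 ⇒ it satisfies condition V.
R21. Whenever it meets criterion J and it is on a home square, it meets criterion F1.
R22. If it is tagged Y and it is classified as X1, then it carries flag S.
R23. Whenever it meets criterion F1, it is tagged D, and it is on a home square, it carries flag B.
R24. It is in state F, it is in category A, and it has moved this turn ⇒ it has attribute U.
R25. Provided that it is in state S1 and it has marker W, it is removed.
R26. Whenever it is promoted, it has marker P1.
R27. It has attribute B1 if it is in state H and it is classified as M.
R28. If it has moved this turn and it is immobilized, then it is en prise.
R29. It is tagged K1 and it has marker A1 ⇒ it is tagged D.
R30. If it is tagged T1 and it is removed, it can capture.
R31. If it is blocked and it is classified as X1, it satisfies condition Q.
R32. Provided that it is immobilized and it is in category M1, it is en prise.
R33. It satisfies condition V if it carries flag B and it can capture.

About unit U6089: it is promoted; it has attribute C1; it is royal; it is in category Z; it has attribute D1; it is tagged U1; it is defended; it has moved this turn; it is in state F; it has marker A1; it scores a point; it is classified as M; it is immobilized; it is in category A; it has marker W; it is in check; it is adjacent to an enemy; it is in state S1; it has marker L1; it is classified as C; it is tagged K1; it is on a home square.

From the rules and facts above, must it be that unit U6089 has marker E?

Yes

By R4 (it has marker L1, it scores a point, it has marker W): it is blocked.
By R6 (it scores a point, it is classified as M): it is classified as X1.
By R15 (it is tagged U1, it is classified as C): it is tagged T1.
By R24 (it is in state F, it is in category A, it has moved this turn): it has attribute U.
By R25 (it is in state S1, it has marker W): it is removed.
By R26 (it is promoted): it has marker P1.
By R28 (it has moved this turn, it is immobilized): it is en prise.
By R29 (it is tagged K1, it has marker A1): it is tagged D.
By R30 (it is tagged T1, it is removed): it can capture.
By R31 (it is blocked, it is classified as X1): it satisfies condition Q.
By R8 (it has attribute U, it is en prise): it carries flag S.
By R14 (it has marker P1, it is in check): it satisfies condition V1.
By R16 (it carries flag S, it is classified as M): it meets criterion J.
By R21 (it meets criterion J, it is on a home square): it meets criterion F1.
By R23 (it meets criterion F1, it is tagged D, it is on a home square): it carries flag B.
By R33 (it carries flag B, it can capture): it satisfies condition V.
By R10 (it satisfies condition V1, it is in check): it is shielded.
By R18 (it is shielded, it satisfies condition Q): it is in state H.
By R27 (it is in state H, it is classified as M): it has attribute B1.
By R2 (it satisfies condition V, it has attribute B1): it has marker E.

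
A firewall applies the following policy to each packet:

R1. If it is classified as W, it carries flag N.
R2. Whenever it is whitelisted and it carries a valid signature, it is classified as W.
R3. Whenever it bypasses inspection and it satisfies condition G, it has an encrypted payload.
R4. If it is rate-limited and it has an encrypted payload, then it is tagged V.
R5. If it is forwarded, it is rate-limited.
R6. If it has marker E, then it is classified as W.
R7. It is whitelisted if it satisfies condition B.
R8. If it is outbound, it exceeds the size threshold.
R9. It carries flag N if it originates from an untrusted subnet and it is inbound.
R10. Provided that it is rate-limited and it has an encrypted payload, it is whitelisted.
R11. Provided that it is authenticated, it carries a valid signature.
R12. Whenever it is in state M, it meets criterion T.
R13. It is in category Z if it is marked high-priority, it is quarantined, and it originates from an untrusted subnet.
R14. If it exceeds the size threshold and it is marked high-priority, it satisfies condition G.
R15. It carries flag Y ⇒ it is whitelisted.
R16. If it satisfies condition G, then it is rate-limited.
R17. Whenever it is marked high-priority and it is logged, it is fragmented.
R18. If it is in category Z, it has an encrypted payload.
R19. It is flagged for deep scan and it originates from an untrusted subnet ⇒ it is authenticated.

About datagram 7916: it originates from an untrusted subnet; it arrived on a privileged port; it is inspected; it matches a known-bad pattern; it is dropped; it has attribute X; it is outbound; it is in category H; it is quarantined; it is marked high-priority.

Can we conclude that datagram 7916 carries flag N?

Forward chaining from the given facts derives: exceeds the size threshold, is in category Z, satisfies condition G, is rate-limited, has an encrypted payload, is tagged V, is whitelisted.
Rules concluding "it carries flag N": R1 needs "it is classified as W"; R9 needs "it is inbound" — none of these are established.

No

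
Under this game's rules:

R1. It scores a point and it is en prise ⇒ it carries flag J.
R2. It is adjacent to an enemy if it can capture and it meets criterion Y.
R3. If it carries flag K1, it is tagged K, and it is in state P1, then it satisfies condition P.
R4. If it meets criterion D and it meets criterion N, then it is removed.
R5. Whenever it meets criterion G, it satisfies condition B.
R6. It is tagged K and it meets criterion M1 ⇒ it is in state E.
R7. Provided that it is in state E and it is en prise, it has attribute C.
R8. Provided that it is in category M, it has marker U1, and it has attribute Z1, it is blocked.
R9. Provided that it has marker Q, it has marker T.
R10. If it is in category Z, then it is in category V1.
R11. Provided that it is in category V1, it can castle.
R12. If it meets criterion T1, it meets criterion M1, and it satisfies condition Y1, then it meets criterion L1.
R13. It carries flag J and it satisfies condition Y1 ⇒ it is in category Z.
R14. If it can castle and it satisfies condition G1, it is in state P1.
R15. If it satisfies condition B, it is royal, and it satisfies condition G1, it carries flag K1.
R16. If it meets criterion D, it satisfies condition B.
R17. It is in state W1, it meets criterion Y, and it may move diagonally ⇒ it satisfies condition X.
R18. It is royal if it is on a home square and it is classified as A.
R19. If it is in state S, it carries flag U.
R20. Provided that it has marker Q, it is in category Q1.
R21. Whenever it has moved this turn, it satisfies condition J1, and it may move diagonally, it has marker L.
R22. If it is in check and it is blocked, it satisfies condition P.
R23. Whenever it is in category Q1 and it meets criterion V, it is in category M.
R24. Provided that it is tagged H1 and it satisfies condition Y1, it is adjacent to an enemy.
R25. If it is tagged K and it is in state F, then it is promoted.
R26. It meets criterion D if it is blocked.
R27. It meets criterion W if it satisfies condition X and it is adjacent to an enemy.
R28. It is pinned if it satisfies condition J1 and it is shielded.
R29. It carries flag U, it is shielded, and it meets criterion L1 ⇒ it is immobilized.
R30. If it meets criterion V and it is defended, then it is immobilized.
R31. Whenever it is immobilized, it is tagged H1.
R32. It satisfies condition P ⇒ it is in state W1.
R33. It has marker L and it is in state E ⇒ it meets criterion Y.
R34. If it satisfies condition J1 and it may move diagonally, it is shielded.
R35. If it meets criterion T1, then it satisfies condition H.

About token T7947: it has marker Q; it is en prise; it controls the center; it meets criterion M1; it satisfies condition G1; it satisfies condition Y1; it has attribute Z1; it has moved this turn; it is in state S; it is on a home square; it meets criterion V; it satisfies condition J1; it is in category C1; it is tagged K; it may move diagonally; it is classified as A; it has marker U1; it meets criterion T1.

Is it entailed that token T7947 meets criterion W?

Forward chaining from the given facts derives: is in state E, has attribute C, has marker T, meets criterion L1, is royal, carries flag U, is in category Q1, has marker L, is in category M, meets criterion Y, is shielded, satisfies condition H, is blocked, meets criterion D, is pinned, is immobilized, is tagged H1, satisfies condition B, is adjacent to an enemy, carries flag K1.
The only rule concluding "it meets criterion W" is R27, which needs "it satisfies condition X"; that is never established.

No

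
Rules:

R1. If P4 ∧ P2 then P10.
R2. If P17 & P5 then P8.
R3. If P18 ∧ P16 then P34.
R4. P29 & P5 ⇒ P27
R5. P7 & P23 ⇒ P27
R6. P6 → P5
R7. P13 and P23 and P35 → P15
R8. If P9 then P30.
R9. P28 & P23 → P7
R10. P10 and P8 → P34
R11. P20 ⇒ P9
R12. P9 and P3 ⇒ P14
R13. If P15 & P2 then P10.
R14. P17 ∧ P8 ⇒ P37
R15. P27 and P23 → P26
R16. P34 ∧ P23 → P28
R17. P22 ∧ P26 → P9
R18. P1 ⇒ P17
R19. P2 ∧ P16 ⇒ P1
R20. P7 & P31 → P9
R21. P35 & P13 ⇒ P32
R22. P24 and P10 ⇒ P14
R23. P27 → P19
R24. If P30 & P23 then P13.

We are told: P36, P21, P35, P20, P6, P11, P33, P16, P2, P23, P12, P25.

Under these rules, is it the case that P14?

No

Forward chaining from the given facts derives: P5, P9, P1, P30, P17, P13, P8, P15, P10, P37, P32, P34, P28, P7, P27, P26, P19.
Rules concluding P14: R12 needs P3; R22 needs P24 — none of these are established.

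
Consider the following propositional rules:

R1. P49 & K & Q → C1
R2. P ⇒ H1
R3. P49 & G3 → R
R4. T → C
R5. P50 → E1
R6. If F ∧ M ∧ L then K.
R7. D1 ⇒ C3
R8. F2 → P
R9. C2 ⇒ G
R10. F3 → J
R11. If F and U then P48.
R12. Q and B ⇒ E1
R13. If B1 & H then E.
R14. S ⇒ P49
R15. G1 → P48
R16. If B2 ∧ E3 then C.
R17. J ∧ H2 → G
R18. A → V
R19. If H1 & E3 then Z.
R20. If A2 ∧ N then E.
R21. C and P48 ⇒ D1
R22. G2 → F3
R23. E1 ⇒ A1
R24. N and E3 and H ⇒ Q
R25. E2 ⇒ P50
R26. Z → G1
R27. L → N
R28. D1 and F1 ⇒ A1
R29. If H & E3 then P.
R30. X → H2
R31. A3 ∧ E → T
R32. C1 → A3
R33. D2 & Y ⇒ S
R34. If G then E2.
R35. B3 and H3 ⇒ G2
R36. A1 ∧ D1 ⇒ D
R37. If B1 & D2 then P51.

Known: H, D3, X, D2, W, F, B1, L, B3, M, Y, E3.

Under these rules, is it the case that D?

Forward chaining from the given facts derives: K, E, N, P, H2, S, P51, H1, P49, Z, Q, G1, C1, P48, A3, T, C, D1, C3.
The only rule concluding D is R36, which needs A1; that is never established.

No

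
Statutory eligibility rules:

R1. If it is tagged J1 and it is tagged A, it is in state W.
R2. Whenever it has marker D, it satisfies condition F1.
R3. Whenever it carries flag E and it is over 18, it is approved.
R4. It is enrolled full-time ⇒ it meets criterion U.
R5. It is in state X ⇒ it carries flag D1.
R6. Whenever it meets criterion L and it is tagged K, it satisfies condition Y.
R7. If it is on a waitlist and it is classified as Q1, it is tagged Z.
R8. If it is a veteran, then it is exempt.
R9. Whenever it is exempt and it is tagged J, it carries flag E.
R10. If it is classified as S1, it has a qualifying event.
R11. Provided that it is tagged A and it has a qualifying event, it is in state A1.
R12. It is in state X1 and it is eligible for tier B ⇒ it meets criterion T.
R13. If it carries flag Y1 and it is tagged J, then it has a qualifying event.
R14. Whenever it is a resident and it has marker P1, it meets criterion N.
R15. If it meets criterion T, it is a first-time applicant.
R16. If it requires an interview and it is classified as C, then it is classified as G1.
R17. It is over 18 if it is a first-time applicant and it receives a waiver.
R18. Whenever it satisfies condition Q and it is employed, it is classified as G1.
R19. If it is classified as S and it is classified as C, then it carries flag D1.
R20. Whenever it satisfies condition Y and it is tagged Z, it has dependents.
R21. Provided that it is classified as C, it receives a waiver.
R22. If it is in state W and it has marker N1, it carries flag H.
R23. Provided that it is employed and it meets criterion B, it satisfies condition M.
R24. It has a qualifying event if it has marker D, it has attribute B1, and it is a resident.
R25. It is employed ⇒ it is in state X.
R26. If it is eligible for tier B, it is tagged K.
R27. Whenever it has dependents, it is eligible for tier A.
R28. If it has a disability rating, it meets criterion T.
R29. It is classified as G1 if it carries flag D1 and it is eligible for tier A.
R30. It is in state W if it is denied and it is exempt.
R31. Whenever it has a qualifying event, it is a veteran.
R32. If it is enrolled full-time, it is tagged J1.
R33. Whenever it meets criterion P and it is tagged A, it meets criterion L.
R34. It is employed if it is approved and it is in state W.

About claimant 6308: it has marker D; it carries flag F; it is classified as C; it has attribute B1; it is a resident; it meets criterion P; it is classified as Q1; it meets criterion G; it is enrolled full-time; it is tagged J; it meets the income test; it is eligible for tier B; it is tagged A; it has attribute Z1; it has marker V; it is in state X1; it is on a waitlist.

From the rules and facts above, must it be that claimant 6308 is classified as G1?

Yes

By R7 (it is on a waitlist, it is classified as Q1): it is tagged Z.
By R12 (it is in state X1, it is eligible for tier B): it meets criterion T.
By R15 (it meets criterion T): it is a first-time applicant.
By R21 (it is classified as C): it receives a waiver.
By R24 (it has marker D, it has attribute B1, it is a resident): it has a qualifying event.
By R26 (it is eligible for tier B): it is tagged K.
By R31 (it has a qualifying event): it is a veteran.
By R32 (it is enrolled full-time): it is tagged J1.
By R33 (it meets criterion P, it is tagged A): it meets criterion L.
By R1 (it is tagged J1, it is tagged A): it is in state W.
By R6 (it meets criterion L, it is tagged K): it satisfies condition Y.
By R8 (it is a veteran): it is exempt.
By R9 (it is exempt, it is tagged J): it carries flag E.
By R17 (it is a first-time applicant, it receives a waiver): it is over 18.
By R20 (it satisfies condition Y, it is tagged Z): it has dependents.
By R27 (it has dependents): it is eligible for tier A.
By R3 (it carries flag E, it is over 18): it is approved.
By R34 (it is approved, it is in state W): it is employed.
By R25 (it is employed): it is in state X.
By R5 (it is in state X): it carries flag D1.
By R29 (it carries flag D1, it is eligible for tier A): it is classified as G1.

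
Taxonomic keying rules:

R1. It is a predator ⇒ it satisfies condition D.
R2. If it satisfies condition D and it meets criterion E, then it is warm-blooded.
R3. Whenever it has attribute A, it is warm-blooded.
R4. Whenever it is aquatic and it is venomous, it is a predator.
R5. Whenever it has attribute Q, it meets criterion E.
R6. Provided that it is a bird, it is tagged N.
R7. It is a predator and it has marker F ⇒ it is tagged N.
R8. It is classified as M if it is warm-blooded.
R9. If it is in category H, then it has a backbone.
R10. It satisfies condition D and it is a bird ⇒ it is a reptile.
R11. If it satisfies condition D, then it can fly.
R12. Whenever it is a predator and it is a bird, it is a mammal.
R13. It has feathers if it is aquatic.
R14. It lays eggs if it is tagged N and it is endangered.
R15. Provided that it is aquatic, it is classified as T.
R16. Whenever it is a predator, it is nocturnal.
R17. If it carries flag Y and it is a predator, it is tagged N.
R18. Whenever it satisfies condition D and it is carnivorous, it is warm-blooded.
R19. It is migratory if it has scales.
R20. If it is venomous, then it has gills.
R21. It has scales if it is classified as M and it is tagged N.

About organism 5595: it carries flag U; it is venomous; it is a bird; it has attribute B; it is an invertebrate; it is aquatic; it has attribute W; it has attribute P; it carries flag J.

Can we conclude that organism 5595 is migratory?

No

Forward chaining from the given facts derives: is a predator, is tagged N, is a mammal, has feathers, is classified as T, is nocturnal, has gills, satisfies condition D, is a reptile, can fly.
The only rule concluding "it is migratory" is R19, which needs "it has scales"; that is never established.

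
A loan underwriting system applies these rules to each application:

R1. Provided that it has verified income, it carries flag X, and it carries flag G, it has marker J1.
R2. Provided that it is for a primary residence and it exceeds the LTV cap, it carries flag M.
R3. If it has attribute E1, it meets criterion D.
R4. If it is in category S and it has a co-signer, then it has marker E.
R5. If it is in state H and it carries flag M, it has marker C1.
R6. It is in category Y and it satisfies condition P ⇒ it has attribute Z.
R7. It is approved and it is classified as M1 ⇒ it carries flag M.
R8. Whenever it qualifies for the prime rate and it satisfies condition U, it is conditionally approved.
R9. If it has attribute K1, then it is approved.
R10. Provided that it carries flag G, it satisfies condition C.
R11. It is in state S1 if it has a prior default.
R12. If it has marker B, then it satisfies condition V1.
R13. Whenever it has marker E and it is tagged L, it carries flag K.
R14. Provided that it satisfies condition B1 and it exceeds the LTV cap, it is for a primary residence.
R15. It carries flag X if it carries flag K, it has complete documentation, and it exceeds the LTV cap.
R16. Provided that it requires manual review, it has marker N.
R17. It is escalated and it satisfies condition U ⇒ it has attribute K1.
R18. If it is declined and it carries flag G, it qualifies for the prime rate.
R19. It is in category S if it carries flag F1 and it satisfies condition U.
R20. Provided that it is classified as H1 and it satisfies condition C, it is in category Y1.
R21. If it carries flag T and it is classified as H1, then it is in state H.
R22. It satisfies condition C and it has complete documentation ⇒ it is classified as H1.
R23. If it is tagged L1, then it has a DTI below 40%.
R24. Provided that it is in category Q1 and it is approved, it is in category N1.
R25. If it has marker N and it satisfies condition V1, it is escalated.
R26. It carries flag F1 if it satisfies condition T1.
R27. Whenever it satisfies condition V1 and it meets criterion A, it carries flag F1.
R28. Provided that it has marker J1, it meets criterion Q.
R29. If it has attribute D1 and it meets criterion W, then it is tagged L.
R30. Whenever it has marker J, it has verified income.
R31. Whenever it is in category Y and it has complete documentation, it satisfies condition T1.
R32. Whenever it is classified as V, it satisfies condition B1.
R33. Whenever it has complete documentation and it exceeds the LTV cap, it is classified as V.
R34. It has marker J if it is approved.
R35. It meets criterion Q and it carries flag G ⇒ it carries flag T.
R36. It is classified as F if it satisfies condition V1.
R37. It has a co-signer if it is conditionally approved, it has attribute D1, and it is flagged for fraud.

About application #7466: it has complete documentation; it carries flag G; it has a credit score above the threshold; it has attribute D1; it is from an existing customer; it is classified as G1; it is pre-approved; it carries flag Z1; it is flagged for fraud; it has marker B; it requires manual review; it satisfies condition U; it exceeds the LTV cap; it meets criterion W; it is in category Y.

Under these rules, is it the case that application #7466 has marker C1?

Forward chaining from the given facts derives: satisfies condition C, satisfies condition V1, has marker N, is classified as H1, is escalated, is tagged L, satisfies condition T1, is classified as V, is classified as F, has attribute K1, is in category Y1, carries flag F1, satisfies condition B1, is approved, is for a primary residence, is in category S, has marker J, carries flag M, has verified income.
The only rule concluding "it has marker C1" is R5, which needs "it is in state H"; that is never established.

No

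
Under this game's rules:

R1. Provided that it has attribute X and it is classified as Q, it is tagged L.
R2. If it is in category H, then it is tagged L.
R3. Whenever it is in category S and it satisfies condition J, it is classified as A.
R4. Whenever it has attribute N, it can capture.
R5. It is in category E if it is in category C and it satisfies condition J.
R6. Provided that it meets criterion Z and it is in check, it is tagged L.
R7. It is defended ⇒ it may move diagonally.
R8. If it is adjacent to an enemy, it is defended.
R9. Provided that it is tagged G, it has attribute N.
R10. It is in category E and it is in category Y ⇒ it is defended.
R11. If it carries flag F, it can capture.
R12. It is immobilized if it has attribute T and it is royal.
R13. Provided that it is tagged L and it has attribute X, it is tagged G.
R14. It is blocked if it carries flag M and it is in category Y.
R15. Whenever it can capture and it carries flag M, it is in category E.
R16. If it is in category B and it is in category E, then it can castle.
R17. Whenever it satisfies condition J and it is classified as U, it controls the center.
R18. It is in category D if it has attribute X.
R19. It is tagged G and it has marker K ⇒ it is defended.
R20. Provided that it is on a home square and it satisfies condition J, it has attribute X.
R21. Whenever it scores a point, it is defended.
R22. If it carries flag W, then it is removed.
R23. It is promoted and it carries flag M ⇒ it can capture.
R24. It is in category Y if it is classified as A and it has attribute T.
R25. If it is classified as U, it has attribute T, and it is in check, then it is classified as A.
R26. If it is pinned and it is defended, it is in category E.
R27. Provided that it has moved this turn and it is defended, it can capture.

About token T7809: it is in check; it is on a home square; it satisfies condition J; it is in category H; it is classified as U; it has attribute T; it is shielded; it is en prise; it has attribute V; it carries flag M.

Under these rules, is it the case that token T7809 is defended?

Yes

By R2 (it is in category H): it is tagged L.
By R20 (it is on a home square, it satisfies condition J): it has attribute X.
By R25 (it is classified as U, it has attribute T, it is in check): it is classified as A.
By R13 (it is tagged L, it has attribute X): it is tagged G.
By R24 (it is classified as A, it has attribute T): it is in category Y.
By R9 (it is tagged G): it has attribute N.
By R4 (it has attribute N): it can capture.
By R15 (it can capture, it carries flag M): it is in category E.
By R10 (it is in category E, it is in category Y): it is defended.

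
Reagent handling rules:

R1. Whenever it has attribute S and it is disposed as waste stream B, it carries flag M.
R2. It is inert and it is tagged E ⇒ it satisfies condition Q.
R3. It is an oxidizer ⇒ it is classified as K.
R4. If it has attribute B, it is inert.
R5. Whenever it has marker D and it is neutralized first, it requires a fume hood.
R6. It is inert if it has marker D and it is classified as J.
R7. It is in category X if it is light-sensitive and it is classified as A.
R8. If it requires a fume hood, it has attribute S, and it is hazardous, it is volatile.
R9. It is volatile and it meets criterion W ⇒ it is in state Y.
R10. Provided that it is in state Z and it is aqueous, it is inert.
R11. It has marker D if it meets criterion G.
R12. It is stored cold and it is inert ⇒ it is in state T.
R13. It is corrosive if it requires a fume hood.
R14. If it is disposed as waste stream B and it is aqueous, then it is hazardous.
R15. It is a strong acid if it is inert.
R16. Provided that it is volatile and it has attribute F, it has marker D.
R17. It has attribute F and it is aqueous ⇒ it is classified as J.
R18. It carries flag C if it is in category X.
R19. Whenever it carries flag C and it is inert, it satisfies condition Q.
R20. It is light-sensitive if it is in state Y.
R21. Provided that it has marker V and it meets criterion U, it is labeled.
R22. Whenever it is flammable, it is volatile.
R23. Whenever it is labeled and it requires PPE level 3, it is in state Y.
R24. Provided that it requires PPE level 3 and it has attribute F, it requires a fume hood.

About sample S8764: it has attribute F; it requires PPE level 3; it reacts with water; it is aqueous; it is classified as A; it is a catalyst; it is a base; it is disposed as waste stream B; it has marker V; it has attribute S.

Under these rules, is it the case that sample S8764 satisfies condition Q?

Forward chaining from the given facts derives: carries flag M, is hazardous, is classified as J, requires a fume hood, is volatile, is corrosive, has marker D, is inert, is a strong acid.
Rules concluding "it satisfies condition Q": R2 needs "it is tagged E"; R19 needs "it carries flag C" — none of these are established.

No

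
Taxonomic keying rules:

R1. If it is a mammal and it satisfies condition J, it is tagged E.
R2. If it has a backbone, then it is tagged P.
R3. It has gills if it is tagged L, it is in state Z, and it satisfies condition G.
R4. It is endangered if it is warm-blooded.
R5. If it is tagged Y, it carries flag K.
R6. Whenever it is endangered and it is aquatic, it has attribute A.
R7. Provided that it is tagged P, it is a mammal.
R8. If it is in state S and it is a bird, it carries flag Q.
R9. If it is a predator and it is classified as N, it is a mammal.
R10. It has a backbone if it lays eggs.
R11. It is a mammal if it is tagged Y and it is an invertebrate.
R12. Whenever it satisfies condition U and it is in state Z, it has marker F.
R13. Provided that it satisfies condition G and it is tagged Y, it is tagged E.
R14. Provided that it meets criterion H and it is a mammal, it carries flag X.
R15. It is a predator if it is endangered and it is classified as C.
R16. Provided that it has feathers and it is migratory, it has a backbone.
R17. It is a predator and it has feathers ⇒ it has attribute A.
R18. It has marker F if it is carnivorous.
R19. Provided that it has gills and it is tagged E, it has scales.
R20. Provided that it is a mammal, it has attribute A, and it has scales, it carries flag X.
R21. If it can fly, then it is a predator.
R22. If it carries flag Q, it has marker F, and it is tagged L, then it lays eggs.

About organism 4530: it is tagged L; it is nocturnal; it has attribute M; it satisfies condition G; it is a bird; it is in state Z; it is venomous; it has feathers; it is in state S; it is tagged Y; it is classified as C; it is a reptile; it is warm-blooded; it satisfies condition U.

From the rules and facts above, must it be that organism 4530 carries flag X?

Yes

By R3 (it is tagged L, it is in state Z, it satisfies condition G): it has gills.
By R4 (it is warm-blooded): it is endangered.
By R8 (it is in state S, it is a bird): it carries flag Q.
By R12 (it satisfies condition U, it is in state Z): it has marker F.
By R13 (it satisfies condition G, it is tagged Y): it is tagged E.
By R15 (it is endangered, it is classified as C): it is a predator.
By R17 (it is a predator, it has feathers): it has attribute A.
By R19 (it has gills, it is tagged E): it has scales.
By R22 (it carries flag Q, it has marker F, it is tagged L): it lays eggs.
By R10 (it lays eggs): it has a backbone.
By R2 (it has a backbone): it is tagged P.
By R7 (it is tagged P): it is a mammal.
By R20 (it is a mammal, it has attribute A, it has scales): it carries flag X.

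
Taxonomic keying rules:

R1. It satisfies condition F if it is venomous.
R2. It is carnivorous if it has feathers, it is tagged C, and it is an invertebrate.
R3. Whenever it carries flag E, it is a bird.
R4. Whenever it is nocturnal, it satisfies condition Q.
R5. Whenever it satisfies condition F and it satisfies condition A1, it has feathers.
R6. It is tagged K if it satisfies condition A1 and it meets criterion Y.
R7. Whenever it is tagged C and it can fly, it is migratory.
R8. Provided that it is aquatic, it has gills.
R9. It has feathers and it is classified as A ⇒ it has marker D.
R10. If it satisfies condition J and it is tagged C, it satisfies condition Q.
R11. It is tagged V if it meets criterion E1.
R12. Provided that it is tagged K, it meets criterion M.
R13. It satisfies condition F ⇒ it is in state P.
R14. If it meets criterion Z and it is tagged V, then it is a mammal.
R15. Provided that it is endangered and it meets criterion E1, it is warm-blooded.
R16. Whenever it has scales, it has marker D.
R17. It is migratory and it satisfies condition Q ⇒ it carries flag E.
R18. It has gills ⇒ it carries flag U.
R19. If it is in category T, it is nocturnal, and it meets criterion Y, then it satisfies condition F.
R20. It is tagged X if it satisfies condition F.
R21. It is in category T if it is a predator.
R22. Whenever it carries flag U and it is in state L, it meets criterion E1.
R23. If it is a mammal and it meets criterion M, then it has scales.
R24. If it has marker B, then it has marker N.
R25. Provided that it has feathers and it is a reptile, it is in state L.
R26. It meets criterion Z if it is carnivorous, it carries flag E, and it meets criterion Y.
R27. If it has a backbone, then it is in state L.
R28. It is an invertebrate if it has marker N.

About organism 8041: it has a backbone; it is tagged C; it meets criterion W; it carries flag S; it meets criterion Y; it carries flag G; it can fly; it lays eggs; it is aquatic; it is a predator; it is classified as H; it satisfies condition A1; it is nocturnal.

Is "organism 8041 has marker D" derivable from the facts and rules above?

Forward chaining from the given facts derives: satisfies condition Q, is tagged K, is migratory, has gills, meets criterion M, carries flag E, carries flag U, is in category T, is in state L, is a bird, satisfies condition F, is tagged X, meets criterion E1, has feathers, is tagged V, is in state P.
Rules concluding "it has marker D": R9 needs "it is classified as A"; R16 needs "it has scales" — none of these are established.

No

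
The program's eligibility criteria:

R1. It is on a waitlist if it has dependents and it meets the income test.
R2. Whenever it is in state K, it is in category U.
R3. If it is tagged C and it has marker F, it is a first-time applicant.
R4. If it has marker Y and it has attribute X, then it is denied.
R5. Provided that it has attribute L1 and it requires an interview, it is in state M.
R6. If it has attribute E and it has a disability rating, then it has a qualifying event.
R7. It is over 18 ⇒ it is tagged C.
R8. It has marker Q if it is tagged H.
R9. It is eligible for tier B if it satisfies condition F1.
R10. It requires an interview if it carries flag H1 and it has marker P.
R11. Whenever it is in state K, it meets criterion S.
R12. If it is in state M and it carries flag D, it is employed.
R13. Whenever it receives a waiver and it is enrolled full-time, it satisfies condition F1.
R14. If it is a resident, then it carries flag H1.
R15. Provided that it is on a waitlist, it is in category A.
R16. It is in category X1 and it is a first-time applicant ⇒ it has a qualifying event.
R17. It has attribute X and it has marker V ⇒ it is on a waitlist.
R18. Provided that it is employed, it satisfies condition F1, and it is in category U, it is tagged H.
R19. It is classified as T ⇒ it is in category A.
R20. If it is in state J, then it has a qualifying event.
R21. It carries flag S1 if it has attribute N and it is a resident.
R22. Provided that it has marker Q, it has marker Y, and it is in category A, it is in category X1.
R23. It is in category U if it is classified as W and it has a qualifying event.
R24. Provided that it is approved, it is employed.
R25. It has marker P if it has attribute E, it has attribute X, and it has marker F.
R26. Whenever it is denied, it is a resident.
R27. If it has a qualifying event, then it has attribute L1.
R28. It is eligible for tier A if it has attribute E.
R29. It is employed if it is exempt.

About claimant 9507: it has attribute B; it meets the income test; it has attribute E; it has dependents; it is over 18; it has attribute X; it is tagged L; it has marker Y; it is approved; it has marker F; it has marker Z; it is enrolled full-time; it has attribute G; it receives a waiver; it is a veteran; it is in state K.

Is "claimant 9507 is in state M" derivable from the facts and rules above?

Yes

By R1 (it has dependents, it meets the income test): it is on a waitlist.
By R2 (it is in state K): it is in category U.
By R4 (it has marker Y, it has attribute X): it is denied.
By R7 (it is over 18): it is tagged C.
By R13 (it receives a waiver, it is enrolled full-time): it satisfies condition F1.
By R15 (it is on a waitlist): it is in category A.
By R24 (it is approved): it is employed.
By R25 (it has attribute E, it has attribute X, it has marker F): it has marker P.
By R26 (it is denied): it is a resident.
By R3 (it is tagged C, it has marker F): it is a first-time applicant.
By R14 (it is a resident): it carries flag H1.
By R18 (it is employed, it satisfies condition F1, it is in category U): it is tagged H.
By R8 (it is tagged H): it has marker Q.
By R10 (it carries flag H1, it has marker P): it requires an interview.
By R22 (it has marker Q, it has marker Y, it is in category A): it is in category X1.
By R16 (it is in category X1, it is a first-time applicant): it has a qualifying event.
By R27 (it has a qualifying event): it has attribute L1.
By R5 (it has attribute L1, it requires an interview): it is in state M.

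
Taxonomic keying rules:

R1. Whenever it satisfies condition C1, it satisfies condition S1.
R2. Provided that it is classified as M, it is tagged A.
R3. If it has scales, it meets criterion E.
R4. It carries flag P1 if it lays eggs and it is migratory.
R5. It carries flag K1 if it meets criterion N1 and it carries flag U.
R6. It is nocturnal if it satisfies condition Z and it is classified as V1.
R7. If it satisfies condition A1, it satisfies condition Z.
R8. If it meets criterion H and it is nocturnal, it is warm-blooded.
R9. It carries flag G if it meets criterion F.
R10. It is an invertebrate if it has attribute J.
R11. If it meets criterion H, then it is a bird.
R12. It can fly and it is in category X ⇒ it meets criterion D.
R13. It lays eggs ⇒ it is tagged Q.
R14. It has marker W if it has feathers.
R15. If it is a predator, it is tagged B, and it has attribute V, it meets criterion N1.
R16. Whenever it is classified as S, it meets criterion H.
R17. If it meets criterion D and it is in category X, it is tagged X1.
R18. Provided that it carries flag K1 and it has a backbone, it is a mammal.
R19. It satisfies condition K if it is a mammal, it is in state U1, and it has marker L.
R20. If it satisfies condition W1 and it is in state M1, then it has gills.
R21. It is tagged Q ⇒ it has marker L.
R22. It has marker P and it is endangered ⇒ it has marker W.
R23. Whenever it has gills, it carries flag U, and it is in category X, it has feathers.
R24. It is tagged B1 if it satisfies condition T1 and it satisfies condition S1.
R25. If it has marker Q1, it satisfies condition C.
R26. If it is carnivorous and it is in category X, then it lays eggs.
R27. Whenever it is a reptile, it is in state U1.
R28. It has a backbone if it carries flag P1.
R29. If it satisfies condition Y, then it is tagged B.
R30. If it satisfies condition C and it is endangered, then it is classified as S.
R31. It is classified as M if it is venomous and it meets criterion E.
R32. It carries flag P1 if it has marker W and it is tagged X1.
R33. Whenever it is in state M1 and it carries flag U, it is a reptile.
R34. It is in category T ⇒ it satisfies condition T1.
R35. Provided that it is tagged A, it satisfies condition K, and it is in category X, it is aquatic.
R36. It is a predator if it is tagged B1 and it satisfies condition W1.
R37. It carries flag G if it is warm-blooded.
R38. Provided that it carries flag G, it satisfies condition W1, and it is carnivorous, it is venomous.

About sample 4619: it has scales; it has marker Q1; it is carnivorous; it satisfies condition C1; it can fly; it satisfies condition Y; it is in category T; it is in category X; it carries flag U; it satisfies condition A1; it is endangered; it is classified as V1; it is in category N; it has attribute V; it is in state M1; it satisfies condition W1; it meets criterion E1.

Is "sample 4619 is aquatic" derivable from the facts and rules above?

By R1 (it satisfies condition C1): it satisfies condition S1.
By R3 (it has scales): it meets criterion E.
By R7 (it satisfies condition A1): it satisfies condition Z.
By R12 (it can fly, it is in category X): it meets criterion D.
By R17 (it meets criterion D, it is in category X): it is tagged X1.
By R20 (it satisfies condition W1, it is in state M1): it has gills.
By R23 (it has gills, it carries flag U, it is in category X): it has feathers.
By R25 (it has marker Q1): it satisfies condition C.
By R26 (it is carnivorous, it is in category X): it lays eggs.
By R29 (it satisfies condition Y): it is tagged B.
By R30 (it satisfies condition C, it is endangered): it is classified as S.
By R33 (it is in state M1, it carries flag U): it is a reptile.
By R34 (it is in category T): it satisfies condition T1.
By R6 (it satisfies condition Z, it is classified as V1): it is nocturnal.
By R13 (it lays eggs): it is tagged Q.
By R14 (it has feathers): it has marker W.
By R16 (it is classified as S): it meets criterion H.
By R21 (it is tagged Q): it has marker L.
By R24 (it satisfies condition T1, it satisfies condition S1): it is tagged B1.
By R27 (it is a reptile): it is in state U1.
By R32 (it has marker W, it is tagged X1): it carries flag P1.
By R36 (it is tagged B1, it satisfies condition W1): it is a predator.
By R8 (it meets criterion H, it is nocturnal): it is warm-blooded.
By R15 (it is a predator, it is tagged B, it has attribute V): it meets criterion N1.
By R28 (it carries flag P1): it has a backbone.
By R37 (it is warm-blooded): it carries flag G.
By R38 (it carries flag G, it satisfies condition W1, it is carnivorous): it is venomous.
By R5 (it meets criterion N1, it carries flag U): it carries flag K1.
By R18 (it carries flag K1, it has a backbone): it is a mammal.
By R19 (it is a mammal, it is in state U1, it has marker L): it satisfies condition K.
By R31 (it is venomous, it meets criterion E): it is classified as M.
By R2 (it is classified as M): it is tagged A.
By R35 (it is tagged A, it satisfies condition K, it is in category X): it is aquatic.

Yes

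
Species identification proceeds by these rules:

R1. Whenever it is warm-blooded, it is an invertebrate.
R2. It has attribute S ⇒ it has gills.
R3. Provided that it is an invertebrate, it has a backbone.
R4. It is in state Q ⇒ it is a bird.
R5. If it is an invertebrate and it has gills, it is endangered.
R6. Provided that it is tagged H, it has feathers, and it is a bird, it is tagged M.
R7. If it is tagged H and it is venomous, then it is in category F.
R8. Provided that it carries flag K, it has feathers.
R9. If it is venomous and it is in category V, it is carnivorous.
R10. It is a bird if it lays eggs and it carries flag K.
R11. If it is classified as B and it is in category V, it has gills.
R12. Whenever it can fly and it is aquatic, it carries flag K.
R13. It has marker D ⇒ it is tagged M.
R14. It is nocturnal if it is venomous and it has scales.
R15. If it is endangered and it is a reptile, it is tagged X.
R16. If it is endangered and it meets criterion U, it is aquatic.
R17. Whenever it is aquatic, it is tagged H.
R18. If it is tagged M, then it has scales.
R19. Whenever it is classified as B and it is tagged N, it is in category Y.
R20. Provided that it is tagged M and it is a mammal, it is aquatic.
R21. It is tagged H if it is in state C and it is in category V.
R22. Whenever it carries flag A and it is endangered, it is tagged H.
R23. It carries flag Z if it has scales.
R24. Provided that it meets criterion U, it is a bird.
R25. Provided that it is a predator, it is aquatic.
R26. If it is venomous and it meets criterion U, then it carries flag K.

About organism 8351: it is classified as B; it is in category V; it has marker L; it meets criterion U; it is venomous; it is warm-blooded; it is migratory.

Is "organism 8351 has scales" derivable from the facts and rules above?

Yes

By R1 (it is warm-blooded): it is an invertebrate.
By R11 (it is classified as B, it is in category V): it has gills.
By R24 (it meets criterion U): it is a bird.
By R26 (it is venomous, it meets criterion U): it carries flag K.
By R5 (it is an invertebrate, it has gills): it is endangered.
By R8 (it carries flag K): it has feathers.
By R16 (it is endangered, it meets criterion U): it is aquatic.
By R17 (it is aquatic): it is tagged H.
By R6 (it is tagged H, it has feathers, it is a bird): it is tagged M.
By R18 (it is tagged M): it has scales.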